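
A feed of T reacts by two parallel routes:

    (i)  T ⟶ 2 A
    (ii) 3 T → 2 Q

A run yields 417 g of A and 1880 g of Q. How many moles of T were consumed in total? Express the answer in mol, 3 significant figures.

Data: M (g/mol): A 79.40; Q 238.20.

14.5 mol

n(A) = 417 / 79.40 = 5.252 mol
n(Q) = 1880 / 238.20 = 7.893 mol
n(T) via (i) = (1/2)×5.252 = 2.626 mol
n(T) via (ii) = (3/2)×7.893 = 11.84 mol
total n(T) = 2.626 + 11.84 = 14.47 mol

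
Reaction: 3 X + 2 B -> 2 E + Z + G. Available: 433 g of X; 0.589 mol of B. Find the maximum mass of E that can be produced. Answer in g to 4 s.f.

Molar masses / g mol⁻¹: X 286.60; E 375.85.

221.4 g

n(X) = 433.0 / 286.60 = 1.511 mol
n(B) = 0.5890 mol
n/ν → X: 0.5037, B: 0.2945; B is limiting.
n(E) = (2/2) × 0.5890 = 0.5890 mol
mass = 0.5890 × 375.85 = 221.4 g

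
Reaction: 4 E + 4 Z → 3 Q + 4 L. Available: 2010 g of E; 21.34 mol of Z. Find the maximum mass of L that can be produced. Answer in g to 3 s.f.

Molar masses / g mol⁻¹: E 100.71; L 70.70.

1410 g

n(E) = 2010 / 100.71 = 19.96 mol
n(Z) = 21.34 mol
n/ν → E: 4.990, Z: 5.335; E is limiting.
n(L) = (4/4) × 19.96 = 19.96 mol
mass = 19.96 × 70.70 = 1411 g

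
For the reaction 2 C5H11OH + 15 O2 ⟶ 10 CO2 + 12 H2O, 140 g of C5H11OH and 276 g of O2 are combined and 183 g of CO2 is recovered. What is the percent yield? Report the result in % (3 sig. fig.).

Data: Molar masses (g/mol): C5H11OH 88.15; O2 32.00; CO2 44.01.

n(C5H11OH) = 140.0 / 88.15 = 1.588 mol
n(O2) = 276.0 / 32.00 = 8.625 mol
n/ν for C5H11OH = 1.588/2 = 0.7940
n/ν for O2 = 8.625/15 = 0.5750
Smallest n/ν is O2 → limiting reagent.
theoretical n(CO2) = (10/15) × 8.625 = 5.750 mol → 253.1 g
% yield = 183 / 253.1 × 100 = 72.30 %

72.3 %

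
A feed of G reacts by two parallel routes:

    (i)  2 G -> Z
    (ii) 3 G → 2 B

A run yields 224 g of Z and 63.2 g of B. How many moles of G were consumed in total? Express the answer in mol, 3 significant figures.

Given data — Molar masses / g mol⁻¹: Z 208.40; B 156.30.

n(Z) = 224 / 208.40 = 1.075 mol
n(B) = 63.2 / 156.30 = 0.4044 mol
n(G) via (i) = (2/1)×1.075 = 2.150 mol
n(G) via (ii) = (3/2)×0.4044 = 0.6066 mol
total n(G) = 2.150 + 0.6066 = 2.757 mol

2.76 mol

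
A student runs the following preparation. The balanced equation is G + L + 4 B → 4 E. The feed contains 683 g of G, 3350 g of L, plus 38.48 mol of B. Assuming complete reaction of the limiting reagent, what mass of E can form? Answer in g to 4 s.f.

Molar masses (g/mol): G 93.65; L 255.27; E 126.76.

n(G) = 683.0 / 93.65 = 7.293 mol
n(L) = 3350 / 255.27 = 13.12 mol
n(B) = 38.48 mol
n/ν → G: 7.293, L: 13.12, B: 9.620; G is limiting.
n(E) = (4/1) × 7.293 = 29.17 mol
mass = 29.17 × 126.76 = 3698 g

3698 g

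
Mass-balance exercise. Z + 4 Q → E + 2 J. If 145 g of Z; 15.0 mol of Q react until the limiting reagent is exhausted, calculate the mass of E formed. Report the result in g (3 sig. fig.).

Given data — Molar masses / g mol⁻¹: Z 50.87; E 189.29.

540 g

n(Z) = 145.0 / 50.87 = 2.850 mol
n(Q) = 15.00 mol
n/ν for Z = 2.850/1 = 2.850
n/ν for Q = 15.00/4 = 3.750
Smallest n/ν is Z → limiting reagent.
n(E) = (1/1) × 2.850 = 2.850 mol
mass = 2.850 × 189.29 = 539.5 g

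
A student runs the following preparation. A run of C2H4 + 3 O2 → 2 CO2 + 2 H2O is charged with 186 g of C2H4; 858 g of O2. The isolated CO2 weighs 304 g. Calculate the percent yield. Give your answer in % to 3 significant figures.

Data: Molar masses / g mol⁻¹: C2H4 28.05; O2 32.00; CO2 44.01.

n(C2H4) = 186.0 / 28.05 = 6.631 mol
n(O2) = 858.0 / 32.00 = 26.81 mol
n/ν for C2H4 = 6.631/1 = 6.631
n/ν for O2 = 26.81/3 = 8.937
Smallest n/ν is C2H4 → limiting reagent.
theoretical n(CO2) = (2/1) × 6.631 = 13.26 mol → 583.6 g
% yield = 304 / 583.6 × 100 = 52.09 %

52.1 %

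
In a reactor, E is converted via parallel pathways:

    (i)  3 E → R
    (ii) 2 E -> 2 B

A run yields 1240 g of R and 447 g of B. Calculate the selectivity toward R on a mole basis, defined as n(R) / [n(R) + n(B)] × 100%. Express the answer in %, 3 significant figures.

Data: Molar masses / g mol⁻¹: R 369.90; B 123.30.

n(R) = 1240 / 369.90 = 3.352 mol
n(B) = 447 / 123.30 = 3.625 mol
selectivity = 3.352/(3.352+3.625) × 100 = 48.04 %

48.0 %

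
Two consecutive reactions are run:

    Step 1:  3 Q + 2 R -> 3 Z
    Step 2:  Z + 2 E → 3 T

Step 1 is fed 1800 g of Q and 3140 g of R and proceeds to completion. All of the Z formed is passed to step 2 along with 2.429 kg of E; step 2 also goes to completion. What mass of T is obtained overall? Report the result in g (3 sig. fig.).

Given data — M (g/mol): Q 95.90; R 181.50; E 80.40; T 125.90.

5710 g

Step 1:
n(Q) = 1800 / 95.90 = 18.77 mol
n(R) = 3140 / 181.50 = 17.30 mol
n/ν → Q: 6.257, R: 8.650; Q is limiting.
n(Z) produced = (3/3) × 18.77 = 18.77 mol
Step 2:
n(Z) available = 18.77 mol
n(E) = 2.429×1000 / 80.40 = 30.21 mol
n/ν → Z: 18.77, E: 15.11; E is limiting.
n(T) = (3/2) × 30.21 = 45.32 mol
mass = 45.32 × 125.90 = 5706 g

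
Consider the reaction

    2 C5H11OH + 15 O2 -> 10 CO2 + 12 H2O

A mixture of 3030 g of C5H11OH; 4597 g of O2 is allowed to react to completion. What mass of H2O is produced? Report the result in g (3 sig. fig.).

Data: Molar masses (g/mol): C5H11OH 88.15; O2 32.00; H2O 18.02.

n(C5H11OH) = 3030 / 88.15 = 34.37 mol
n(O2) = 4597 / 32.00 = 143.7 mol
n/ν for C5H11OH = 34.37/2 = 17.19
n/ν for O2 = 143.7/15 = 9.580
Smallest n/ν is O2 → limiting reagent.
n(H2O) = (12/15) × 143.7 = 115.0 mol
mass = 115.0 × 18.02 = 2072 g

2070 g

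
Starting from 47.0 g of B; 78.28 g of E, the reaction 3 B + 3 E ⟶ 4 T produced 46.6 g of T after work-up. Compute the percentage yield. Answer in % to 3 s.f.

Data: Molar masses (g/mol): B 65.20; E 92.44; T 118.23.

n(B) = 47.00 / 65.20 = 0.7209 mol
n(E) = 78.28 / 92.44 = 0.8468 mol
n/ν for B = 0.7209/3 = 0.2403
n/ν for E = 0.8468/3 = 0.2823
Smallest n/ν is B → limiting reagent.
theoretical n(T) = (4/3) × 0.7209 = 0.9612 mol → 113.6 g
% yield = 46.6 / 113.6 × 100 = 41.02 %

41.0 %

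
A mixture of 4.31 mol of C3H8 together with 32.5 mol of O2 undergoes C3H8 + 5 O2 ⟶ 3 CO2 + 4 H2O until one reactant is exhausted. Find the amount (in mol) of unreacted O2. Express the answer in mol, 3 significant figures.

n(C3H8) = 4.310 mol
n(O2) = 32.50 mol
n/ν for C3H8 = 4.310/1 = 4.310
n/ν for O2 = 32.50/5 = 6.500
Smallest n/ν is C3H8 → limiting reagent.
O2 consumed = (5/1) × 4.310 = 21.55 mol
O2 remaining = 32.50 − 21.55 = 10.95 mol

11.0 mol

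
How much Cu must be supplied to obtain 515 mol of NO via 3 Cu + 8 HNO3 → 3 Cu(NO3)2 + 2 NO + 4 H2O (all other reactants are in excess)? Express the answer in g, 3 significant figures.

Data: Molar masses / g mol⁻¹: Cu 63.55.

49100 g

n(NO) = 515.0 mol
n(Cu) = (3/2) × 515.0 = 772.5 mol
mass = 772.5 × 63.55 = 49090 g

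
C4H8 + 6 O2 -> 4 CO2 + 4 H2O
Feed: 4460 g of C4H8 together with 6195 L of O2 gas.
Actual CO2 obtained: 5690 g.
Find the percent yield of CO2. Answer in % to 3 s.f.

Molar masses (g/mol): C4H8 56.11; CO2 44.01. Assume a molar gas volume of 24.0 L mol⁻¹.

75.1 %

n(C4H8) = 4460 / 56.11 = 79.49 mol
n(O2) = 6195 / 24.0 = 258.1 mol
n/ν for C4H8 = 79.49/1 = 79.49
n/ν for O2 = 258.1/6 = 43.02
Smallest n/ν is O2 → limiting reagent.
theoretical n(CO2) = (4/6) × 258.1 = 172.1 mol → 7574 g
% yield = 5690 / 7574 × 100 = 75.13 %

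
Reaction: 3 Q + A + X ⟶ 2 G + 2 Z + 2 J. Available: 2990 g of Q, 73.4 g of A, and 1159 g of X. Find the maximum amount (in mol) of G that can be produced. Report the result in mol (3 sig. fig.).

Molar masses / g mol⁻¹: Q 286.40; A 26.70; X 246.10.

5.50 mol

n(Q) = 2990 / 286.40 = 10.44 mol
n(A) = 73.40 / 26.70 = 2.749 mol
n(X) = 1159 / 246.10 = 4.709 mol
n/ν for Q = 10.44/3 = 3.480
n/ν for A = 2.749/1 = 2.749
n/ν for X = 4.709/1 = 4.709
Smallest n/ν is A → limiting reagent.
n(G) = (2/1) × 2.749 = 5.498 mol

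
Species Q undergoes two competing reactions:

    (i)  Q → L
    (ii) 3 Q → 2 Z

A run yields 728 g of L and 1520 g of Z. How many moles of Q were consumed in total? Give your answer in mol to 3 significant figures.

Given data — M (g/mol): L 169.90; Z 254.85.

n(L) = 728 / 169.90 = 4.285 mol
n(Z) = 1520 / 254.85 = 5.964 mol
n(Q) via (i) = (1/1)×4.285 = 4.285 mol
n(Q) via (ii) = (3/2)×5.964 = 8.946 mol
total n(Q) = 4.285 + 8.946 = 13.23 mol

13.2 mol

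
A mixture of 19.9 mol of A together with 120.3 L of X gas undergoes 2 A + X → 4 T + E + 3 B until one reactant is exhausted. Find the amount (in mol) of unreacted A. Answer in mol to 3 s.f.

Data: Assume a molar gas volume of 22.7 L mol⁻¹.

n(A) = 19.90 mol
n(X) = 120.3 / 22.7 = 5.300 mol
n/ν for A = 19.90/2 = 9.950
n/ν for X = 5.300/1 = 5.300
Smallest n/ν is X → limiting reagent.
A consumed = (2/1) × 5.300 = 10.60 mol
A remaining = 19.90 − 10.60 = 9.300 mol

9.30 mol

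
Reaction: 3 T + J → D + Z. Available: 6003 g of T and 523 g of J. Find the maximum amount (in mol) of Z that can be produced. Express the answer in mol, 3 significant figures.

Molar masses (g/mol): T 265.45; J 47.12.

n(T) = 6003 / 265.45 = 22.61 mol
n(J) = 523.0 / 47.12 = 11.10 mol
n/ν for T = 22.61/3 = 7.537
n/ν for J = 11.10/1 = 11.10
Smallest n/ν is T → limiting reagent.
n(Z) = (1/3) × 22.61 = 7.537 mol

7.54 mol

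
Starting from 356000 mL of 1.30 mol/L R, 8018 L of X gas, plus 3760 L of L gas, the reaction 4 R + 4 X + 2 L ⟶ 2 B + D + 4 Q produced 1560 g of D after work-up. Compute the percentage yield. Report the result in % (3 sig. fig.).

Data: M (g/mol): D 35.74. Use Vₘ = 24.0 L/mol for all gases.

55.7 %

n(R) = 1.30 × 356000/1000 = 462.8 mol
n(X) = 8018 / 24.0 = 334.1 mol
n(L) = 3760 / 24.0 = 156.7 mol
n/ν for R = 462.8/4 = 115.7
n/ν for X = 334.1/4 = 83.53
n/ν for L = 156.7/2 = 78.35
Smallest n/ν is L → limiting reagent.
theoretical n(D) = (1/2) × 156.7 = 78.35 mol → 2800 g
% yield = 1560 / 2800 × 100 = 55.71 %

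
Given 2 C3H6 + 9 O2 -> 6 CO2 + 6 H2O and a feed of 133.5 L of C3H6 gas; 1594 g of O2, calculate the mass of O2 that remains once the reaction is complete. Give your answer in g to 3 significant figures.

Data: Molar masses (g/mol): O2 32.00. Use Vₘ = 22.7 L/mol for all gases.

747 g

n(C3H6) = 133.5 / 22.7 = 5.881 mol
n(O2) = 1594 / 32.00 = 49.81 mol
n/ν → C3H6: 2.941, O2: 5.534; C3H6 is limiting.
O2 consumed = (9/2) × 5.881 = 26.46 mol
O2 remaining = 49.81 − 26.46 = 23.35 mol
mass = 23.35 × 32.00 = 747.2 g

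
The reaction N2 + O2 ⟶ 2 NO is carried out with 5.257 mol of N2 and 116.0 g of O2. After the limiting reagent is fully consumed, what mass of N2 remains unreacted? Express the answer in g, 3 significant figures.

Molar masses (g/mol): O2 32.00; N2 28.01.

45.7 g

n(N2) = 5.257 mol
n(O2) = 116.0 / 32.00 = 3.625 mol
n/ν for N2 = 5.257/1 = 5.257
n/ν for O2 = 3.625/1 = 3.625
Smallest n/ν is O2 → limiting reagent.
N2 consumed = (1/1) × 3.625 = 3.625 mol
N2 remaining = 5.257 − 3.625 = 1.632 mol
mass = 1.632 × 28.01 = 45.71 g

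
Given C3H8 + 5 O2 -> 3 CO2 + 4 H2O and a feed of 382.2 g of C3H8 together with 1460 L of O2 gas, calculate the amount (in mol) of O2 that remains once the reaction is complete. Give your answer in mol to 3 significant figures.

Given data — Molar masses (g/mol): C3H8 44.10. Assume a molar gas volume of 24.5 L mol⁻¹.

16.3 mol

n(C3H8) = 382.2 / 44.10 = 8.667 mol
n(O2) = 1460 / 24.5 = 59.59 mol
n/ν for C3H8 = 8.667/1 = 8.667
n/ν for O2 = 59.59/5 = 11.92
Smallest n/ν is C3H8 → limiting reagent.
O2 consumed = (5/1) × 8.667 = 43.34 mol
O2 remaining = 59.59 − 43.34 = 16.25 mol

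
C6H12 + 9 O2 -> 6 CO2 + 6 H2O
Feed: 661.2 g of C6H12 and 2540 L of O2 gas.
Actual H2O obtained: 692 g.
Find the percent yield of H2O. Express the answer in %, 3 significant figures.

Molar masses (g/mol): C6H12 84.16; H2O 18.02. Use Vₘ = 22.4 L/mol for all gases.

81.5 %

n(C6H12) = 661.2 / 84.16 = 7.856 mol
n(O2) = 2540 / 22.4 = 113.4 mol
n/ν for C6H12 = 7.856/1 = 7.856
n/ν for O2 = 113.4/9 = 12.60
Smallest n/ν is C6H12 → limiting reagent.
theoretical n(H2O) = (6/1) × 7.856 = 47.14 mol → 849.5 g
% yield = 692 / 849.5 × 100 = 81.46 %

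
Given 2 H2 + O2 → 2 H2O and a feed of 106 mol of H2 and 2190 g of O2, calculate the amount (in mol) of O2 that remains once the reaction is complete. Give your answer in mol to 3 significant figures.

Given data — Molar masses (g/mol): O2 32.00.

n(H2) = 106.0 mol
n(O2) = 2190 / 32.00 = 68.44 mol
n/ν for H2 = 106.0/2 = 53.00
n/ν for O2 = 68.44/1 = 68.44
Smallest n/ν is H2 → limiting reagent.
O2 consumed = (1/2) × 106.0 = 53.00 mol
O2 remaining = 68.44 − 53.00 = 15.44 mol

15.4 mol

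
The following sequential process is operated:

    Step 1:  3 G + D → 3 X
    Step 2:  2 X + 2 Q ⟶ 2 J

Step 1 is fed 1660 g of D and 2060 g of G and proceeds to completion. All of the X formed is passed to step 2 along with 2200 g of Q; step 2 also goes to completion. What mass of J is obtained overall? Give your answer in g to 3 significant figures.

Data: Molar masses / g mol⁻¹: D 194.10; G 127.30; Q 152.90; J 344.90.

Step 1:
n(D) = 1660 / 194.10 = 8.552 mol
n(G) = 2060 / 127.30 = 16.18 mol
n/ν → D: 8.552, G: 5.393; G is limiting.
n(X) produced = (3/3) × 16.18 = 16.18 mol
Step 2:
n(X) available = 16.18 mol
n(Q) = 2200 / 152.90 = 14.39 mol
n/ν → X: 8.090, Q: 7.195; Q is limiting.
n(J) = (2/2) × 14.39 = 14.39 mol
mass = 14.39 × 344.90 = 4963 g

4960 g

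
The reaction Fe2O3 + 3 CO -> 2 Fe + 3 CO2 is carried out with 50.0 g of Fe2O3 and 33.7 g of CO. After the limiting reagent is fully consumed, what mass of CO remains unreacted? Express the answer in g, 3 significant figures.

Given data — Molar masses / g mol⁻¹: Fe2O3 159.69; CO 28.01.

n(Fe2O3) = 50.00 / 159.69 = 0.3131 mol
n(CO) = 33.70 / 28.01 = 1.203 mol
n/ν for Fe2O3 = 0.3131/1 = 0.3131
n/ν for CO = 1.203/3 = 0.4010
Smallest n/ν is Fe2O3 → limiting reagent.
CO consumed = (3/1) × 0.3131 = 0.9393 mol
CO remaining = 1.203 − 0.9393 = 0.2637 mol
mass = 0.2637 × 28.01 = 7.386 g

7.39 g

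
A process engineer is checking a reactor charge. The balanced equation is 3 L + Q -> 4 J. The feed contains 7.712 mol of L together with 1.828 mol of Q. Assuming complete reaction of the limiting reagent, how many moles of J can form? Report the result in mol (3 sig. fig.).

7.31 mol

n(L) = 7.712 mol
n(Q) = 1.828 mol
n/ν for L = 7.712/3 = 2.571
n/ν for Q = 1.828/1 = 1.828
Smallest n/ν is Q → limiting reagent.
n(J) = (4/1) × 1.828 = 7.312 mol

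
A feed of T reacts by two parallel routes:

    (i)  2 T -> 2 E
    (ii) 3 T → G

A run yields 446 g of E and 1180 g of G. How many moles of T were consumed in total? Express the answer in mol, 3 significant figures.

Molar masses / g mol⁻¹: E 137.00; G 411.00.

n(E) = 446 / 137.00 = 3.255 mol
n(G) = 1180 / 411.00 = 2.871 mol
n(T) via (i) = (2/2)×3.255 = 3.255 mol
n(T) via (ii) = (3/1)×2.871 = 8.613 mol
total n(T) = 3.255 + 8.613 = 11.87 mol

11.9 mol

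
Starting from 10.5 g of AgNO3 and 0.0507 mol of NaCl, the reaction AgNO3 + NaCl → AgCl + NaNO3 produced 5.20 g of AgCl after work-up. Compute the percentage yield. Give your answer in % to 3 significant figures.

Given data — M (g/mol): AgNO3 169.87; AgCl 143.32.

n(AgNO3) = 10.50 / 169.87 = 0.06181 mol
n(NaCl) = 0.05070 mol
n/ν for AgNO3 = 0.06181/1 = 0.06181
n/ν for NaCl = 0.05070/1 = 0.05070
Smallest n/ν is NaCl → limiting reagent.
theoretical n(AgCl) = (1/1) × 0.05070 = 0.05070 mol → 7.266 g
% yield = 5.20 / 7.266 × 100 = 71.57 %

71.6 %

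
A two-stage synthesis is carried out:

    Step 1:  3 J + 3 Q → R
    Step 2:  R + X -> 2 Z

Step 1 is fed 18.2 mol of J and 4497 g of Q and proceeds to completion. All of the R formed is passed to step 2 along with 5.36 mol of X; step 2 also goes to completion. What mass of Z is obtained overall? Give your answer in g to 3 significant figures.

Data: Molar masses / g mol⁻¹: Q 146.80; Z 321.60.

3450 g

Step 1:
n(J) = 18.20 mol
n(Q) = 4497 / 146.80 = 30.63 mol
n/ν → J: 6.067, Q: 10.21; J is limiting.
n(R) produced = (1/3) × 18.20 = 6.067 mol
Step 2:
n(R) available = 6.067 mol
n(X) = 5.360 mol
n/ν → R: 6.067, X: 5.360; X is limiting.
n(Z) = (2/1) × 5.360 = 10.72 mol
mass = 10.72 × 321.60 = 3448 g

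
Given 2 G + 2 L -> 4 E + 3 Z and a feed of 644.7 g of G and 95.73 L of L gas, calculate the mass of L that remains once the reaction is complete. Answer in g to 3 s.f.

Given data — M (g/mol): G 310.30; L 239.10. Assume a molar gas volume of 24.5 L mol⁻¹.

437 g

n(G) = 644.7 / 310.30 = 2.078 mol
n(L) = 95.73 / 24.5 = 3.907 mol
n/ν → G: 1.039, L: 1.954; G is limiting.
L consumed = (2/2) × 2.078 = 2.078 mol
L remaining = 3.907 − 2.078 = 1.829 mol
mass = 1.829 × 239.10 = 437.3 g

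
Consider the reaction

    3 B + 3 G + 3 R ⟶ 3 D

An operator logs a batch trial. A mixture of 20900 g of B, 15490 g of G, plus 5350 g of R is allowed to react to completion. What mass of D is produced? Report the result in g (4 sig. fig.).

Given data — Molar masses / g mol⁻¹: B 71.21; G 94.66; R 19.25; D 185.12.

30290 g

n(B) = 20900 / 71.21 = 293.5 mol
n(G) = 15490 / 94.66 = 163.6 mol
n(R) = 5350 / 19.25 = 277.9 mol
n/ν for B = 293.5/3 = 97.83
n/ν for G = 163.6/3 = 54.53
n/ν for R = 277.9/3 = 92.63
Smallest n/ν is G → limiting reagent.
n(D) = (3/3) × 163.6 = 163.6 mol
mass = 163.6 × 185.12 = 30290 g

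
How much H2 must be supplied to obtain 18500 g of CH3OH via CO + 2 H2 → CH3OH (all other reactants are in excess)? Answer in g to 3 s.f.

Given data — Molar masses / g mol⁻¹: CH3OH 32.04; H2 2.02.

2330 g

n(CH3OH) = 18500 / 32.04 = 577.4 mol
n(H2) = (2/1) × 577.4 = 1155 mol
mass = 1155 × 2.02 = 2333 g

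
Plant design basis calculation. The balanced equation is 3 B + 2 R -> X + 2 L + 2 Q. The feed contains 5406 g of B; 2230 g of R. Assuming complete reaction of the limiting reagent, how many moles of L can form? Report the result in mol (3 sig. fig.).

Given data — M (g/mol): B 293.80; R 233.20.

9.56 mol

n(B) = 5406 / 293.80 = 18.40 mol
n(R) = 2230 / 233.20 = 9.563 mol
n/ν for B = 18.40/3 = 6.133
n/ν for R = 9.563/2 = 4.782
Smallest n/ν is R → limiting reagent.
n(L) = (2/2) × 9.563 = 9.563 mol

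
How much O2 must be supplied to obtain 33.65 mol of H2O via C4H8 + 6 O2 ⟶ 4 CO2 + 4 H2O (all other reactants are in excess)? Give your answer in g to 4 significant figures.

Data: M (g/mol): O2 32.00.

n(H2O) = 33.65 mol
n(O2) = (6/4) × 33.65 = 50.48 mol
mass = 50.48 × 32.00 = 1615 g

1615 g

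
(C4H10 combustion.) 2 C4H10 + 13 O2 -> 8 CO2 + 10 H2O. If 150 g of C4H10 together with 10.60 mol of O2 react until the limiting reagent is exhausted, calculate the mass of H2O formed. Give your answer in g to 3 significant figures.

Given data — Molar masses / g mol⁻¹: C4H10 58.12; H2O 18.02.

147 g

n(C4H10) = 150.0 / 58.12 = 2.581 mol
n(O2) = 10.60 mol
n/ν for C4H10 = 2.581/2 = 1.291
n/ν for O2 = 10.60/13 = 0.8154
Smallest n/ν is O2 → limiting reagent.
n(H2O) = (10/13) × 10.60 = 8.154 mol
mass = 8.154 × 18.02 = 146.9 g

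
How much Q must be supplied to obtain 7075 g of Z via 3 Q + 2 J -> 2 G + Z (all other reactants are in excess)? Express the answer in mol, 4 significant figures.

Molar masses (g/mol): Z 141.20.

n(Z) = 7075 / 141.20 = 50.11 mol
n(Q) = (3/1) × 50.11 = 150.3 mol

150.3 mol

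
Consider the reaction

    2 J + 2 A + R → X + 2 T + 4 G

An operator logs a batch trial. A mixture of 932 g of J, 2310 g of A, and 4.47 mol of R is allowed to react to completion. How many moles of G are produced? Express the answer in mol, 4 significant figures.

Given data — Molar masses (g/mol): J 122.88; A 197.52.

15.17 mol

n(J) = 932.0 / 122.88 = 7.585 mol
n(A) = 2310 / 197.52 = 11.70 mol
n(R) = 4.470 mol
n/ν → J: 3.793, A: 5.850, R: 4.470; J is limiting.
n(G) = (4/2) × 7.585 = 15.17 mol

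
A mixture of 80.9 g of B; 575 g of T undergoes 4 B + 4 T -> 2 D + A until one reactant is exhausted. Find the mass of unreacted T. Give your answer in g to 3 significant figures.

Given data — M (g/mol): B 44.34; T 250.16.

119 g

n(B) = 80.90 / 44.34 = 1.825 mol
n(T) = 575.0 / 250.16 = 2.299 mol
n/ν for B = 1.825/4 = 0.4563
n/ν for T = 2.299/4 = 0.5748
Smallest n/ν is B → limiting reagent.
T consumed = (4/4) × 1.825 = 1.825 mol
T remaining = 2.299 − 1.825 = 0.4740 mol
mass = 0.4740 × 250.16 = 118.6 g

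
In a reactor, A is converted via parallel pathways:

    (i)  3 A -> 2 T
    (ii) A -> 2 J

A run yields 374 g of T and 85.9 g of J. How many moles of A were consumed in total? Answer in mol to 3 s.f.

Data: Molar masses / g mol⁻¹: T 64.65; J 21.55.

n(T) = 374 / 64.65 = 5.785 mol
n(J) = 85.9 / 21.55 = 3.986 mol
n(A) via (i) = (3/2)×5.785 = 8.678 mol
n(A) via (ii) = (1/2)×3.986 = 1.993 mol
total n(A) = 8.678 + 1.993 = 10.67 mol

10.7 mol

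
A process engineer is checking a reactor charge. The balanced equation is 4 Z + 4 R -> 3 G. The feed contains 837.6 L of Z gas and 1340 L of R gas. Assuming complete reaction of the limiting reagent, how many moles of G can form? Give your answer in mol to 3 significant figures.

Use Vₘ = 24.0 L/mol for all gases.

n(Z) = 837.6 / 24.0 = 34.90 mol
n(R) = 1340 / 24.0 = 55.83 mol
n/ν → Z: 8.725, R: 13.96; Z is limiting.
n(G) = (3/4) × 34.90 = 26.18 mol

26.2 mol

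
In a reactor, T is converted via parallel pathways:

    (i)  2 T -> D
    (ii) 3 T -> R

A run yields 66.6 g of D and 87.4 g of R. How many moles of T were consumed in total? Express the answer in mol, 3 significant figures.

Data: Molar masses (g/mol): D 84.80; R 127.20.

n(D) = 66.6 / 84.80 = 0.7854 mol
n(R) = 87.4 / 127.20 = 0.6871 mol
n(T) via (i) = (2/1)×0.7854 = 1.571 mol
n(T) via (ii) = (3/1)×0.6871 = 2.061 mol
total n(T) = 1.571 + 2.061 = 3.632 mol

3.63 mol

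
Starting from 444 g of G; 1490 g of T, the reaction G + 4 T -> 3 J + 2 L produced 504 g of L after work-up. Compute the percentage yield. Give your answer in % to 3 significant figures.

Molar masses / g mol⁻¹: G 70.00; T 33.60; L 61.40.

n(G) = 444.0 / 70.00 = 6.343 mol
n(T) = 1490 / 33.60 = 44.35 mol
n/ν for G = 6.343/1 = 6.343
n/ν for T = 44.35/4 = 11.09
Smallest n/ν is G → limiting reagent.
theoretical n(L) = (2/1) × 6.343 = 12.69 mol → 779.2 g
% yield = 504 / 779.2 × 100 = 64.68 %

64.7 %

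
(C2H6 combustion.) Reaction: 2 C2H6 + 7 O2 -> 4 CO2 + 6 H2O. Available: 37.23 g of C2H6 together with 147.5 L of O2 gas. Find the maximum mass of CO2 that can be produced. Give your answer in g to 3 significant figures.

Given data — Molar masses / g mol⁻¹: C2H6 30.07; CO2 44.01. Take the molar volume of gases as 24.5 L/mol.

109 g

n(C2H6) = 37.23 / 30.07 = 1.238 mol
n(O2) = 147.5 / 24.5 = 6.020 mol
n/ν for C2H6 = 1.238/2 = 0.6190
n/ν for O2 = 6.020/7 = 0.8600
Smallest n/ν is C2H6 → limiting reagent.
n(CO2) = (4/2) × 1.238 = 2.476 mol
mass = 2.476 × 44.01 = 109.0 g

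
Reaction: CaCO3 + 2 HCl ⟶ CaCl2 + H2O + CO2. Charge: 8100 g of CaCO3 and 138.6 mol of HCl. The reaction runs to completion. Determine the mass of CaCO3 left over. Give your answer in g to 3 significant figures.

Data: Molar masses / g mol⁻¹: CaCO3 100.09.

1160 g

n(CaCO3) = 8100 / 100.09 = 80.93 mol
n(HCl) = 138.6 mol
n/ν for CaCO3 = 80.93/1 = 80.93
n/ν for HCl = 138.6/2 = 69.30
Smallest n/ν is HCl → limiting reagent.
CaCO3 consumed = (1/2) × 138.6 = 69.30 mol
CaCO3 remaining = 80.93 − 69.30 = 11.63 mol
mass = 11.63 × 100.09 = 1164 g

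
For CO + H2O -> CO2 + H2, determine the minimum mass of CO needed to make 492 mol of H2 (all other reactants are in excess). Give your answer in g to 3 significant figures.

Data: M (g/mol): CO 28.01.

n(H2) = 492.0 mol
n(CO) = (1/1) × 492.0 = 492.0 mol
mass = 492.0 × 28.01 = 13780 g

13800 g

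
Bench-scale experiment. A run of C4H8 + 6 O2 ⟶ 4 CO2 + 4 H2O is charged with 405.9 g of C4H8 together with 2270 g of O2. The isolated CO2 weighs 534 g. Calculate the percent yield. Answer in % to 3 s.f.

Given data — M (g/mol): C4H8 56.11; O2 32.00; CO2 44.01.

41.9 %

n(C4H8) = 405.9 / 56.11 = 7.234 mol
n(O2) = 2270 / 32.00 = 70.94 mol
n/ν → C4H8: 7.234, O2: 11.82; C4H8 is limiting.
theoretical n(CO2) = (4/1) × 7.234 = 28.94 mol → 1274 g
% yield = 534 / 1274 × 100 = 41.92 %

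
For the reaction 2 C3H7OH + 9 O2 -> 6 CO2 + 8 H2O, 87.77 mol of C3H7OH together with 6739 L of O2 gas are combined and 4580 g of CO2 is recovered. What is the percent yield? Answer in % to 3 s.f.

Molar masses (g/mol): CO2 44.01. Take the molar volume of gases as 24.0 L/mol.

n(C3H7OH) = 87.77 mol
n(O2) = 6739 / 24.0 = 280.8 mol
n/ν → C3H7OH: 43.89, O2: 31.20; O2 is limiting.
theoretical n(CO2) = (6/9) × 280.8 = 187.2 mol → 8239 g
% yield = 4580 / 8239 × 100 = 55.59 %

55.6 %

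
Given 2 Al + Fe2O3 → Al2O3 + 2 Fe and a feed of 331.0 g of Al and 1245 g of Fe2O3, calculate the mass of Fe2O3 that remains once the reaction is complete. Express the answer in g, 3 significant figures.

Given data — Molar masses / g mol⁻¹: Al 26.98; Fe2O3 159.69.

265 g

n(Al) = 331.0 / 26.98 = 12.27 mol
n(Fe2O3) = 1245 / 159.69 = 7.796 mol
n/ν for Al = 12.27/2 = 6.135
n/ν for Fe2O3 = 7.796/1 = 7.796
Smallest n/ν is Al → limiting reagent.
Fe2O3 consumed = (1/2) × 12.27 = 6.135 mol
Fe2O3 remaining = 7.796 − 6.135 = 1.661 mol
mass = 1.661 × 159.69 = 265.2 g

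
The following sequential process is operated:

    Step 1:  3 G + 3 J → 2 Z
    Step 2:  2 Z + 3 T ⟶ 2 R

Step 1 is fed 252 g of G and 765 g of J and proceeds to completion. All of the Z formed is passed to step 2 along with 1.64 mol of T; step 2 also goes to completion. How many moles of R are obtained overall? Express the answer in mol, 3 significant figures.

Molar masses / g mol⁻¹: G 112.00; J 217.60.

Step 1:
n(G) = 252.0 / 112.00 = 2.250 mol
n(J) = 765.0 / 217.60 = 3.516 mol
n/ν → G: 0.7500, J: 1.172; G is limiting.
n(Z) produced = (2/3) × 2.250 = 1.500 mol
Step 2:
n(Z) available = 1.500 mol
n(T) = 1.640 mol
n/ν → Z: 0.7500, T: 0.5467; T is limiting.
n(R) = (2/3) × 1.640 = 1.093 mol

1.09 mol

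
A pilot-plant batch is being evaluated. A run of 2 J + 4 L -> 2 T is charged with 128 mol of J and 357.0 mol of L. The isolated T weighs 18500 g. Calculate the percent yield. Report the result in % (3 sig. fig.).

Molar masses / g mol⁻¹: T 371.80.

n(J) = 128.0 mol
n(L) = 357.0 mol
n/ν for J = 128.0/2 = 64.00
n/ν for L = 357.0/4 = 89.25
Smallest n/ν is J → limiting reagent.
theoretical n(T) = (2/2) × 128.0 = 128.0 mol → 47590 g
% yield = 18500 / 47590 × 100 = 38.87 %

38.9 %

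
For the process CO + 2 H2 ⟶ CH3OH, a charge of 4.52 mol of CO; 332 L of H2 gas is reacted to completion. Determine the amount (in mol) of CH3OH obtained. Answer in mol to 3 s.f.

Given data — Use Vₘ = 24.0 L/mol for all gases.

4.52 mol

n(CO) = 4.520 mol
n(H2) = 332.0 / 24.0 = 13.83 mol
n/ν → CO: 4.520, H2: 6.915; CO is limiting.
n(CH3OH) = (1/1) × 4.520 = 4.520 mol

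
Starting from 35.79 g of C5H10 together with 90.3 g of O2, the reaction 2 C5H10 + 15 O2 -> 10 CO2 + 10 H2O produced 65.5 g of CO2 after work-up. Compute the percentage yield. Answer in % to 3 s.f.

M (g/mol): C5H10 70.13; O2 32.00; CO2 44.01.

n(C5H10) = 35.79 / 70.13 = 0.5103 mol
n(O2) = 90.30 / 32.00 = 2.822 mol
n/ν → C5H10: 0.2552, O2: 0.1881; O2 is limiting.
theoretical n(CO2) = (10/15) × 2.822 = 1.881 mol → 82.78 g
% yield = 65.5 / 82.78 × 100 = 79.13 %

79.1 %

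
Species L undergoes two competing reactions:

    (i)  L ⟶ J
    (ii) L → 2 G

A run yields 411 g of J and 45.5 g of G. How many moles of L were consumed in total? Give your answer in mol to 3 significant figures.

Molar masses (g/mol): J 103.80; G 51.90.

4.40 mol

n(J) = 411 / 103.80 = 3.960 mol
n(G) = 45.5 / 51.90 = 0.8767 mol
n(L) via (i) = (1/1)×3.960 = 3.960 mol
n(L) via (ii) = (1/2)×0.8767 = 0.4384 mol
total n(L) = 3.960 + 0.4384 = 4.398 mol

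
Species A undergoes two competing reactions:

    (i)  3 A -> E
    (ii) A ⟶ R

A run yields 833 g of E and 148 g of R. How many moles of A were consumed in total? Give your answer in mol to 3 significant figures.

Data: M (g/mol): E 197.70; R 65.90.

14.9 mol

n(E) = 833 / 197.70 = 4.213 mol
n(R) = 148 / 65.90 = 2.246 mol
n(A) via (i) = (3/1)×4.213 = 12.64 mol
n(A) via (ii) = (1/1)×2.246 = 2.246 mol
total n(A) = 12.64 + 2.246 = 14.89 mol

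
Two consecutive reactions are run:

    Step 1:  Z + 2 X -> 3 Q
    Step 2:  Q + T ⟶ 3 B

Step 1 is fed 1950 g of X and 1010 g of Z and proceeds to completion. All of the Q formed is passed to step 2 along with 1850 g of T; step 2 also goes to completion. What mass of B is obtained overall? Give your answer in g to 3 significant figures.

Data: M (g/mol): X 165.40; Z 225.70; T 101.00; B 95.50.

3850 g

Step 1:
n(X) = 1950 / 165.40 = 11.79 mol
n(Z) = 1010 / 225.70 = 4.475 mol
n/ν for X = 11.79/2 = 5.895
n/ν for Z = 4.475/1 = 4.475
Smallest n/ν is Z → limiting reagent.
n(Q) produced = (3/1) × 4.475 = 13.43 mol
Step 2:
n(Q) available = 13.43 mol
n(T) = 1850 / 101.00 = 18.32 mol
n/ν for Q = 13.43/1 = 13.43
n/ν for T = 18.32/1 = 18.32
Smallest n/ν is Q → limiting reagent.
n(B) = (3/1) × 13.43 = 40.29 mol
mass = 40.29 × 95.50 = 3848 g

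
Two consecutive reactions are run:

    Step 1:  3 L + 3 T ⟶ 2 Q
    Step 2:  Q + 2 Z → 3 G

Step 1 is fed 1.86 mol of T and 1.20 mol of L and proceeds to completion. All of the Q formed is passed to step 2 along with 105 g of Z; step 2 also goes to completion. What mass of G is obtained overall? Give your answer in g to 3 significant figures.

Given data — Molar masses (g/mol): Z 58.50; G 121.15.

291 g

Step 1:
n(T) = 1.860 mol
n(L) = 1.200 mol
n/ν for T = 1.860/3 = 0.6200
n/ν for L = 1.200/3 = 0.4000
Smallest n/ν is L → limiting reagent.
n(Q) produced = (2/3) × 1.200 = 0.8000 mol
Step 2:
n(Q) available = 0.8000 mol
n(Z) = 105.0 / 58.50 = 1.795 mol
n/ν for Q = 0.8000/1 = 0.8000
n/ν for Z = 1.795/2 = 0.8975
Smallest n/ν is Q → limiting reagent.
n(G) = (3/1) × 0.8000 = 2.400 mol
mass = 2.400 × 121.15 = 290.8 g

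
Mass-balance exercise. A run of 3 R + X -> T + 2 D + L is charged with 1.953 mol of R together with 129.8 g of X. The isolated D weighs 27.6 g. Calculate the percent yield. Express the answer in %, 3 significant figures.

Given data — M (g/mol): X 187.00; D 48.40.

43.8 %

n(R) = 1.953 mol
n(X) = 129.8 / 187.00 = 0.6941 mol
n/ν for R = 1.953/3 = 0.6510
n/ν for X = 0.6941/1 = 0.6941
Smallest n/ν is R → limiting reagent.
theoretical n(D) = (2/3) × 1.953 = 1.302 mol → 63.02 g
% yield = 27.6 / 63.02 × 100 = 43.80 %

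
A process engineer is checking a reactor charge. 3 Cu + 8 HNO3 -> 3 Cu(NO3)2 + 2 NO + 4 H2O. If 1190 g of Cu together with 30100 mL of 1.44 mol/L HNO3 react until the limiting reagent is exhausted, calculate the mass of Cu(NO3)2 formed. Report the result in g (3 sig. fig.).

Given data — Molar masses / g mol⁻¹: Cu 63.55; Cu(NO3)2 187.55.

3050 g

n(Cu) = 1190 / 63.55 = 18.73 mol
n(HNO3) = 1.44 × 30100/1000 = 43.34 mol
n/ν for Cu = 18.73/3 = 6.243
n/ν for HNO3 = 43.34/8 = 5.418
Smallest n/ν is HNO3 → limiting reagent.
n(Cu(NO3)2) = (3/8) × 43.34 = 16.25 mol
mass = 16.25 × 187.55 = 3048 g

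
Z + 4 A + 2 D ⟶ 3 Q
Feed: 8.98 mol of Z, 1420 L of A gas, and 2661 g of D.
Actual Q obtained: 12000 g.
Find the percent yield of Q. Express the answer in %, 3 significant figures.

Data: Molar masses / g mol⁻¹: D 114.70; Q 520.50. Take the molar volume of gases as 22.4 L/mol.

n(Z) = 8.980 mol
n(A) = 1420 / 22.4 = 63.39 mol
n(D) = 2661 / 114.70 = 23.20 mol
n/ν for Z = 8.980/1 = 8.980
n/ν for A = 63.39/4 = 15.85
n/ν for D = 23.20/2 = 11.60
Smallest n/ν is Z → limiting reagent.
theoretical n(Q) = (3/1) × 8.980 = 26.94 mol → 14020 g
% yield = 12000 / 14020 × 100 = 85.59 %

85.6 %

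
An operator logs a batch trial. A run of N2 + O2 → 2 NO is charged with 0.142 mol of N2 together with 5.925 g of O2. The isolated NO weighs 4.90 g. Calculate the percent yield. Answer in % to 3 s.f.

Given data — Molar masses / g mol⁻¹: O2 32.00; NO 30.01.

n(N2) = 0.1420 mol
n(O2) = 5.925 / 32.00 = 0.1852 mol
n/ν for N2 = 0.1420/1 = 0.1420
n/ν for O2 = 0.1852/1 = 0.1852
Smallest n/ν is N2 → limiting reagent.
theoretical n(NO) = (2/1) × 0.1420 = 0.2840 mol → 8.523 g
% yield = 4.90 / 8.523 × 100 = 57.49 %

57.5 %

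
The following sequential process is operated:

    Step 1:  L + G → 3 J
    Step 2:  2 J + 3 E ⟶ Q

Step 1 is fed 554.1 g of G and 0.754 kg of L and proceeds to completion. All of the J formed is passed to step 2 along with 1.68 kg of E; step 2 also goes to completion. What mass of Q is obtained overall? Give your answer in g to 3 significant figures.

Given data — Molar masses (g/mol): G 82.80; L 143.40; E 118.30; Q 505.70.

2390 g

Step 1:
n(G) = 554.1 / 82.80 = 6.692 mol
n(L) = 0.7540×1000 / 143.40 = 5.258 mol
n/ν for G = 6.692/1 = 6.692
n/ν for L = 5.258/1 = 5.258
Smallest n/ν is L → limiting reagent.
n(J) produced = (3/1) × 5.258 = 15.77 mol
Step 2:
n(J) available = 15.77 mol
n(E) = 1.680×1000 / 118.30 = 14.20 mol
n/ν for J = 15.77/2 = 7.885
n/ν for E = 14.20/3 = 4.733
Smallest n/ν is E → limiting reagent.
n(Q) = (1/3) × 14.20 = 4.733 mol
mass = 4.733 × 505.70 = 2393 g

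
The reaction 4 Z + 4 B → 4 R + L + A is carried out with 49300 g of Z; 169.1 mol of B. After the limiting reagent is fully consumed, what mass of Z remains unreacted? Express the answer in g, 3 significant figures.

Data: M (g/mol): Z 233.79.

n(Z) = 49300 / 233.79 = 210.9 mol
n(B) = 169.1 mol
n/ν for Z = 210.9/4 = 52.73
n/ν for B = 169.1/4 = 42.28
Smallest n/ν is B → limiting reagent.
Z consumed = (4/4) × 169.1 = 169.1 mol
Z remaining = 210.9 − 169.1 = 41.80 mol
mass = 41.80 × 233.79 = 9772 g

9770 g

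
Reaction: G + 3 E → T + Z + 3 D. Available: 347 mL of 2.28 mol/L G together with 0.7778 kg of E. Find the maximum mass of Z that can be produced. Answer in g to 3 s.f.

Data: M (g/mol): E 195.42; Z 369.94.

n(G) = 2.28 × 347.0/1000 = 0.7912 mol
n(E) = 0.7778×1000 / 195.42 = 3.980 mol
n/ν for G = 0.7912/1 = 0.7912
n/ν for E = 3.980/3 = 1.327
Smallest n/ν is G → limiting reagent.
n(Z) = (1/1) × 0.7912 = 0.7912 mol
mass = 0.7912 × 369.94 = 292.7 g

293 g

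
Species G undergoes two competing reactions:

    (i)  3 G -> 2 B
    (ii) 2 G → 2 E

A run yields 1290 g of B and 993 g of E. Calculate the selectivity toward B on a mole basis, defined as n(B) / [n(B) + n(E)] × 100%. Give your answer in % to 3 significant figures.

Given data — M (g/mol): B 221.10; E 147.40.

46.4 %

n(B) = 1290 / 221.10 = 5.834 mol
n(E) = 993 / 147.40 = 6.737 mol
selectivity = 5.834/(5.834+6.737) × 100 = 46.41 %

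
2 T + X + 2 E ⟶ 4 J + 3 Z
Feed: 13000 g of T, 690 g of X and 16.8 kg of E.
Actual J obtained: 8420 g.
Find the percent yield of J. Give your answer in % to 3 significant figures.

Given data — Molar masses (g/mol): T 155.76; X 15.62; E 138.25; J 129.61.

n(T) = 13000 / 155.76 = 83.46 mol
n(X) = 690.0 / 15.62 = 44.17 mol
n(E) = 16.80×1000 / 138.25 = 121.5 mol
n/ν for T = 83.46/2 = 41.73
n/ν for X = 44.17/1 = 44.17
n/ν for E = 121.5/2 = 60.75
Smallest n/ν is T → limiting reagent.
theoretical n(J) = (4/2) × 83.46 = 166.9 mol → 21630 g
% yield = 8420 / 21630 × 100 = 38.93 %

38.9 %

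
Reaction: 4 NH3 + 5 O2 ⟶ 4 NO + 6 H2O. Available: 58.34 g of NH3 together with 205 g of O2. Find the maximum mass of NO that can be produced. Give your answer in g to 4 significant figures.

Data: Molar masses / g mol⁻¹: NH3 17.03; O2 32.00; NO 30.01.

102.8 g

n(NH3) = 58.34 / 17.03 = 3.426 mol
n(O2) = 205.0 / 32.00 = 6.406 mol
n/ν for NH3 = 3.426/4 = 0.8565
n/ν for O2 = 6.406/5 = 1.281
Smallest n/ν is NH3 → limiting reagent.
n(NO) = (4/4) × 3.426 = 3.426 mol
mass = 3.426 × 30.01 = 102.8 g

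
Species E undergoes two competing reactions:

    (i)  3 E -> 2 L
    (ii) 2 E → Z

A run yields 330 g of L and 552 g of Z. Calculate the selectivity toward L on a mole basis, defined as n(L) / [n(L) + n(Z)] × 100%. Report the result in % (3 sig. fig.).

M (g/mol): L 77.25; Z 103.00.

44.4 %

n(L) = 330 / 77.25 = 4.272 mol
n(Z) = 552 / 103.00 = 5.359 mol
selectivity = 4.272/(4.272+5.359) × 100 = 44.36 %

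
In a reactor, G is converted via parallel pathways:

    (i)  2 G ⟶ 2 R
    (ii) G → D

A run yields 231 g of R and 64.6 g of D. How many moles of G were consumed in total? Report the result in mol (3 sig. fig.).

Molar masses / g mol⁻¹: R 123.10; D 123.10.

2.40 mol

n(R) = 231 / 123.10 = 1.877 mol
n(D) = 64.6 / 123.10 = 0.5248 mol
n(G) via (i) = (2/2)×1.877 = 1.877 mol
n(G) via (ii) = (1/1)×0.5248 = 0.5248 mol
total n(G) = 1.877 + 0.5248 = 2.402 mol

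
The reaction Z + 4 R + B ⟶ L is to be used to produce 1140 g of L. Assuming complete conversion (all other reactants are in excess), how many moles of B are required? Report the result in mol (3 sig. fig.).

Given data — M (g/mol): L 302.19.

n(L) = 1140 / 302.19 = 3.772 mol
n(B) = (1/1) × 3.772 = 3.772 mol

3.77 mol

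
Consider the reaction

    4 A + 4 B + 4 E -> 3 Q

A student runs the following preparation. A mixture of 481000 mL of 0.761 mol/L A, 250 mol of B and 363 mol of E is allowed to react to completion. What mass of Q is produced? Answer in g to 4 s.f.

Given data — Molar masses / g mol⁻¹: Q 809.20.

151700 g

n(A) = 0.761 × 481000/1000 = 366.0 mol
n(B) = 250.0 mol
n(E) = 363.0 mol
n/ν for A = 366.0/4 = 91.50
n/ν for B = 250.0/4 = 62.50
n/ν for E = 363.0/4 = 90.75
Smallest n/ν is B → limiting reagent.
n(Q) = (3/4) × 250.0 = 187.5 mol
mass = 187.5 × 809.20 = 151700 g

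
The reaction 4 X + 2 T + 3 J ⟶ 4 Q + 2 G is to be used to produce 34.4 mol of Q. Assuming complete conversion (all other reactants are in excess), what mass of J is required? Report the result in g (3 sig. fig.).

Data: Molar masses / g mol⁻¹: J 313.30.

n(Q) = 34.40 mol
n(J) = (3/4) × 34.40 = 25.80 mol
mass = 25.80 × 313.30 = 8083 g

8080 g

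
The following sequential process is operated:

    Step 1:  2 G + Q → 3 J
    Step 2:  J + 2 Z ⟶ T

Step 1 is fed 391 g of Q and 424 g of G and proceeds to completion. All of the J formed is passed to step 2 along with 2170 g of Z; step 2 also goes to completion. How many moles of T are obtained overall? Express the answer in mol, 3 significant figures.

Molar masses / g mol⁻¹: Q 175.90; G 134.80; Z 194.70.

4.72 mol

Step 1:
n(Q) = 391.0 / 175.90 = 2.223 mol
n(G) = 424.0 / 134.80 = 3.145 mol
n/ν → Q: 2.223, G: 1.573; G is limiting.
n(J) produced = (3/2) × 3.145 = 4.718 mol
Step 2:
n(J) available = 4.718 mol
n(Z) = 2170 / 194.70 = 11.15 mol
n/ν → J: 4.718, Z: 5.575; J is limiting.
n(T) = (1/1) × 4.718 = 4.718 mol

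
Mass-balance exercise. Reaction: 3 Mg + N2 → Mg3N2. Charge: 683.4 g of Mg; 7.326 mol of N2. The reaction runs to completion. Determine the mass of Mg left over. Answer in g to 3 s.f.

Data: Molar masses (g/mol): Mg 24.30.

n(Mg) = 683.4 / 24.30 = 28.12 mol
n(N2) = 7.326 mol
n/ν → Mg: 9.373, N2: 7.326; N2 is limiting.
Mg consumed = (3/1) × 7.326 = 21.98 mol
Mg remaining = 28.12 − 21.98 = 6.140 mol
mass = 6.140 × 24.30 = 149.2 g

149 g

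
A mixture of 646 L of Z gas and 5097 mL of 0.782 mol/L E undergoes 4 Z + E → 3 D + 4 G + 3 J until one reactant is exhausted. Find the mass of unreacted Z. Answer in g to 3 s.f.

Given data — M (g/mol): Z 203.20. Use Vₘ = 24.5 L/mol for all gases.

n(Z) = 646.0 / 24.5 = 26.37 mol
n(E) = 0.782 × 5097/1000 = 3.986 mol
n/ν for Z = 26.37/4 = 6.593
n/ν for E = 3.986/1 = 3.986
Smallest n/ν is E → limiting reagent.
Z consumed = (4/1) × 3.986 = 15.94 mol
Z remaining = 26.37 − 15.94 = 10.43 mol
mass = 10.43 × 203.20 = 2119 g

2120 g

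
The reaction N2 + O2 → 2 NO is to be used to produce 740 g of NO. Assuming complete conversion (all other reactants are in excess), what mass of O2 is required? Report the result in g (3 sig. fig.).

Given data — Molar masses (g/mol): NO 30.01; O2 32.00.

395 g

n(NO) = 740 / 30.01 = 24.66 mol
n(O2) = (1/2) × 24.66 = 12.33 mol
mass = 12.33 × 32.00 = 394.6 g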